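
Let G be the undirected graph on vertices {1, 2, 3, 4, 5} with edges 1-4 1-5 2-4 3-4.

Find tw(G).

A width-1 tree decomposition is:
Bags: B1 = {1, 4}  B2 = {1, 5}  B3 = {3, 4}  B4 = {2, 4}
Tree: B1–B2, B1–B3, B1–B4
Each bag holds 2 vertices, so the decomposition has width 1, which upper-bounds the treewidth. G has an edge, so its treewidth is at least 1. Therefore the treewidth is 1.

1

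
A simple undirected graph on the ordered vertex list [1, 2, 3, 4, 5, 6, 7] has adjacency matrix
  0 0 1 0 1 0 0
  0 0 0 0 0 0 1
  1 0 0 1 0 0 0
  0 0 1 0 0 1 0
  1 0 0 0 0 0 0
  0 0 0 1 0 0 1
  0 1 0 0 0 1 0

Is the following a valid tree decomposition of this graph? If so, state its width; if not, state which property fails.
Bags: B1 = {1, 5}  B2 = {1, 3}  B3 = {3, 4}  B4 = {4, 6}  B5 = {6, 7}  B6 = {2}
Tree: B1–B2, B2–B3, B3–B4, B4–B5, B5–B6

No — edge (7,2) lies in no bag.

A tree decomposition must satisfy three properties: every vertex lies in some bag; for every edge, both endpoints lie together in some bag; and for every vertex, the bags containing it form a connected subtree. Here edge (7,2) lies in no bag, so the decomposition is invalid.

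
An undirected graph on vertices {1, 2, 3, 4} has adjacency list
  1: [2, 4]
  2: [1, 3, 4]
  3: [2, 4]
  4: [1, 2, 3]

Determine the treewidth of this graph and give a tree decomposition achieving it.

Treewidth 2.
One such decomposition:
Bags: B1 = {2, 3, 4}  B2 = {1, 2, 4}
Tree: B1–B2

The largest bag has 3 vertices, giving width 2; this decomposition certifies tw(G) ≤ 2. Conversely, {1, 2, 4} is a clique of size 3, and the vertices of any clique must share a bag in every tree decomposition; so some bag has ≥ 3 vertices and tw(G) ≥ 2. The upper and lower bounds meet at 2, so that is the treewidth.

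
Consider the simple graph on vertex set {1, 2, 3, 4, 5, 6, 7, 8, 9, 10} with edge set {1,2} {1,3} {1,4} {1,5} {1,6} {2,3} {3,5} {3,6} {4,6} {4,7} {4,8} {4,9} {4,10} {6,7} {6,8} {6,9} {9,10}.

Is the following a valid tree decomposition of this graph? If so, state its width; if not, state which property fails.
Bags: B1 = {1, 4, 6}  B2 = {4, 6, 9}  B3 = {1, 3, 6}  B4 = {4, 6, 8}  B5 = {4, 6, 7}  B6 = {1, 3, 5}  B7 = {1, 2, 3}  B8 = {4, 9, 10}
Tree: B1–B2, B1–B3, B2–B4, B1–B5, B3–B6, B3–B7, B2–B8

Yes; width 2.

Every vertex of G appears in some bag (union = {1, 2, 3, 4, 5, 6, 7, 8, 9, 10}); every edge is covered by a bag; and for each vertex v the set of bags containing v is connected in the bag tree. The decomposition is therefore valid. The largest bag has 3 vertices, so the width is 2.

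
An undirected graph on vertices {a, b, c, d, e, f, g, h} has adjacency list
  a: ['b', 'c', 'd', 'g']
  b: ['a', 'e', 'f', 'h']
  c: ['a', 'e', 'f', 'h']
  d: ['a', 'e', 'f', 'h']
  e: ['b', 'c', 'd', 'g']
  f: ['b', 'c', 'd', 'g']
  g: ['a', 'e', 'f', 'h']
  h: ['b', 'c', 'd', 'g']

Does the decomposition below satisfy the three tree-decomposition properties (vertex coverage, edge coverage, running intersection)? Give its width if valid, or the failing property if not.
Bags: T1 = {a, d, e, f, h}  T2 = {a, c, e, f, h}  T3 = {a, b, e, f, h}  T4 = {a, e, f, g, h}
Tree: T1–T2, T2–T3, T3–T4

Checking the three conditions: (i) the bags cover all of {a, b, c, d, e, f, g, h}; (ii) for each edge, some bag contains both endpoints; (iii) the bags containing any fixed vertex form a subtree. All hold, so the decomposition is valid with width 5 − 1 = 4.

Yes; width 4.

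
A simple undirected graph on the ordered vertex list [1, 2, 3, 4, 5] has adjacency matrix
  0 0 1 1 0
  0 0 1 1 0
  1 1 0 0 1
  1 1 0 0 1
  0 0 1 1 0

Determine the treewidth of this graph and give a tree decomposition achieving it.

The largest bag has 3 vertices, giving width 2; this decomposition certifies tw(G) ≤ 2. Since 3–2–4–1–3 is a cycle in G, G is not acyclic. Forests are exactly the graphs of treewidth ≤ 1, so tw(G) ≥ 2. Hence tw(G) = 2 exactly.

Treewidth 2.
One optimal decomposition is:
Bags: B1 = {2, 3, 4}  B2 = {1, 3, 4}  B3 = {3, 4, 5}
Tree: B1–B2, B2–B3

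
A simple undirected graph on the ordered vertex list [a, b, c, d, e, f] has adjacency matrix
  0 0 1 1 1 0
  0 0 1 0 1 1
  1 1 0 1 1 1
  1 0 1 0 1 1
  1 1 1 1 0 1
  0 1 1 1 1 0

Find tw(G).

A width-3 tree decomposition is:
Bags: B1 = {c, d, e, f}  B2 = {b, c, e, f}  B3 = {a, c, d, e}
Tree: B1–B2, B1–B3
Every bag has size at most 4, so the width is 4 − 1 = 3 and tw(G) ≤ 3. Conversely, {c, d, e, f} is a clique of size 4, and the vertices of any clique must share a bag in every tree decomposition; so some bag has ≥ 4 vertices and tw(G) ≥ 3. Combining the bounds, tw(G) = 3.

3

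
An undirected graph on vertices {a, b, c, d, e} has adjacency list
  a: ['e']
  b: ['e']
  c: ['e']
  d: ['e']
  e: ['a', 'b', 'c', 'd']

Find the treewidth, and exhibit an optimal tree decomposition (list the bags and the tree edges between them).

Treewidth 1.
One optimal decomposition is:
Bags: B1 = {b, e}  B2 = {d, e}  B3 = {a, e}  B4 = {c, e}
Tree: B1–B2, B2–B3, B1–B4

Every bag has size at most 2, so the width is 2 − 1 = 1 and tw(G) ≤ 1. G has an edge, so its treewidth is at least 1. Combining the bounds, tw(G) = 1.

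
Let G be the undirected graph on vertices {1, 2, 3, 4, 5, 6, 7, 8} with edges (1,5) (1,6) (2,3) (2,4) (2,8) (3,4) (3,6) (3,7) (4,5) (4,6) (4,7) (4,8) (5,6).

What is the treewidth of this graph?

A width-2 tree decomposition is:
Bags: B1 = {3, 4, 6}  B2 = {4, 5, 6}  B3 = {1, 5, 6}  B4 = {2, 3, 4}  B5 = {3, 4, 7}  B6 = {2, 4, 8}
Tree: B1–B2, B2–B3, B1–B4, B1–B5, B4–B6
Each bag holds 3 vertices, so the decomposition has width 2, which upper-bounds the treewidth. On the other hand G contains the 3-clique {1, 5, 6}. A clique must lie in a single bag of any decomposition, so no decomposition can have width below 2. Therefore the treewidth is 2.

2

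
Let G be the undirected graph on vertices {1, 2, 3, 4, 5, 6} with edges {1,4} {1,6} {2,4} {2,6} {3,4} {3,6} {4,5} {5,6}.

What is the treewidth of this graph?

A width-2 tree decomposition is:
Bags: B1 = {4, 5, 6}  B2 = {2, 4, 6}  B3 = {3, 4, 6}  B4 = {1, 4, 6}
Tree: B1–B2, B2–B3, B3–B4
The largest bag has 3 vertices, giving width 2; this decomposition certifies tw(G) ≤ 2. Since 5–4–2–6–5 is a cycle in G, G is not acyclic. Forests are exactly the graphs of treewidth ≤ 1, so tw(G) ≥ 2. Therefore the treewidth is 2.

2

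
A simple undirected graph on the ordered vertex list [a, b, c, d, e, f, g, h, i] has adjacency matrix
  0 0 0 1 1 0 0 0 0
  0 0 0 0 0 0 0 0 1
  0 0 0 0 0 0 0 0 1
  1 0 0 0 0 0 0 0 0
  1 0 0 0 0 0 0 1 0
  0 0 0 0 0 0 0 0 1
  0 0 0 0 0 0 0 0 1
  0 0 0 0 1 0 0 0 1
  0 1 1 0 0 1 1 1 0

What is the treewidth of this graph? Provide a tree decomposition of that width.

Each bag holds 2 vertices, so the decomposition has width 1, which upper-bounds the treewidth. Since G has at least one edge (e.g. i–b), it is not an edgeless graph, so tw(G) ≥ 1. Therefore the treewidth is 1.

Treewidth 1.
One optimal decomposition is:
Bags: B1 = {b, i}  B2 = {c, i}  B3 = {f, i}  B4 = {h, i}  B5 = {e, h}  B6 = {g, i}  B7 = {a, e}  B8 = {a, d}
Tree: B1–B2, B2–B3, B1–B4, B4–B5, B3–B6, B5–B7, B7–B8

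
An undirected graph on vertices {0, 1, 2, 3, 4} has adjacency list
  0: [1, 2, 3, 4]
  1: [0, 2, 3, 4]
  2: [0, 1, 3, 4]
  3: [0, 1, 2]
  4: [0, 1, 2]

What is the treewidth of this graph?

3

A width-3 tree decomposition is:
Bags: B1 = {0, 1, 2, 3}  B2 = {0, 1, 2, 4}
Tree: B1–B2
Every bag has size at most 4, so the width is 4 − 1 = 3 and tw(G) ≤ 3. Conversely, {0, 1, 2, 3} is a clique of size 4, and the vertices of any clique must share a bag in every tree decomposition; so some bag has ≥ 4 vertices and tw(G) ≥ 3. Therefore the treewidth is 3.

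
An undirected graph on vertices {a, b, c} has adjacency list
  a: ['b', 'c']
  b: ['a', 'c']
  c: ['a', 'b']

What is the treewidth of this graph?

2

A width-2 tree decomposition is:
Bags: B1 = {a, b, c}
Tree: (single bag)
With just one bag of size 3, the width is 3 − 1 = 2, so tw(G) ≤ 2. For the lower bound, the 3 vertices {a, b, c} are pairwise adjacent, and any tree decomposition puts a clique entirely inside one bag — forcing width ≥ 2. Combining the bounds, tw(G) = 2.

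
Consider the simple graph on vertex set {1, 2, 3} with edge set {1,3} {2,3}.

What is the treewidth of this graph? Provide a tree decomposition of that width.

Each bag holds 2 vertices, so the decomposition has width 1, which upper-bounds the treewidth. Since G has at least one edge (e.g. 3–1), it is not an edgeless graph, so tw(G) ≥ 1. Combining the bounds, tw(G) = 1.

Treewidth 1.
One optimal decomposition is:
Bags: B1 = {1, 3}  B2 = {2, 3}
Tree: B1–B2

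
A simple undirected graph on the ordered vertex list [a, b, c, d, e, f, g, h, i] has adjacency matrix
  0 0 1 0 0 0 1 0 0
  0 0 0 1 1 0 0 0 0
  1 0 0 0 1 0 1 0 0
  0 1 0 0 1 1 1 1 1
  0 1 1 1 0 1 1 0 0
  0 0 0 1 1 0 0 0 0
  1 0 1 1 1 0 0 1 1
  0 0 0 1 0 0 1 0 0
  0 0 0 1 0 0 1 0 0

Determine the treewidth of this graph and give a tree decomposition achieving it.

Every bag has size at most 3, so the width is 3 − 1 = 2 and tw(G) ≤ 2. For the lower bound, the 3 vertices {d, e, g} are pairwise adjacent, and any tree decomposition puts a clique entirely inside one bag — forcing width ≥ 2. Therefore the treewidth is 2.

Treewidth 2.
One such decomposition:
Bags: B1 = {d, e, g}  B2 = {c, e, g}  B3 = {d, g, h}  B4 = {d, g, i}  B5 = {d, e, f}  B6 = {b, d, e}  B7 = {a, c, g}
Tree: B1–B2, B1–B3, B3–B4, B1–B5, B5–B6, B2–B7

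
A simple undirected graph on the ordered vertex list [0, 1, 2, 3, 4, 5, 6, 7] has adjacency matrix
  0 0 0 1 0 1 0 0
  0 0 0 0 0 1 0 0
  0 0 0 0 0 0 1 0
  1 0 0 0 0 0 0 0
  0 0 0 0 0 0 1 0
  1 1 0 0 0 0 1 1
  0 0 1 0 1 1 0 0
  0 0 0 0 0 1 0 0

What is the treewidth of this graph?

A width-1 tree decomposition is:
Bags: B1 = {5, 7}  B2 = {1, 5}  B3 = {5, 6}  B4 = {0, 5}  B5 = {0, 3}  B6 = {4, 6}  B7 = {2, 6}
Tree: B1–B2, B2–B3, B3–B4, B4–B5, B3–B6, B3–B7
Each bag holds 2 vertices, so the decomposition has width 1, which upper-bounds the treewidth. Any graph with an edge has treewidth ≥ 1, and G has the edge 7–5. Hence tw(G) = 1 exactly.

1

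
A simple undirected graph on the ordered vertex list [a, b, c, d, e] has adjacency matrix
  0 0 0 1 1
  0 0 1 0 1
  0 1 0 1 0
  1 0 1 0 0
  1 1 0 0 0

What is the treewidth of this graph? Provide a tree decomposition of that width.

Treewidth 2.
One optimal decomposition is:
Bags: B1 = {a, b, e}  B2 = {a, b, d}  B3 = {b, c, d}
Tree: B1–B2, B2–B3

The largest bag has 3 vertices, giving width 2; this decomposition certifies tw(G) ≤ 2. The edges b–e–a–d–c–b form a cycle, so G is not a tree and its treewidth is at least 2. Hence tw(G) = 2 exactly.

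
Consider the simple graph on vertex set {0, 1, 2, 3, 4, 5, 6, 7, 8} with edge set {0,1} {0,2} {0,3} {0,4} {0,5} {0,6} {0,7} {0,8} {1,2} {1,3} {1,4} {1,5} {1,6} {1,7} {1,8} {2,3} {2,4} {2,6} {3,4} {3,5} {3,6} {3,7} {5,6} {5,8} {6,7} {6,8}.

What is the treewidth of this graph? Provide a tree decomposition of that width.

Treewidth 4.
One such decomposition:
Bags: B1 = {0, 1, 2, 3, 6}  B2 = {0, 1, 2, 3, 4}  B3 = {0, 1, 3, 5, 6}  B4 = {0, 1, 5, 6, 8}  B5 = {0, 1, 3, 6, 7}
Tree: B1–B2, B1–B3, B3–B4, B1–B5

The largest bag has 5 vertices, giving width 4; this decomposition certifies tw(G) ≤ 4. On the other hand G contains the 5-clique {0, 1, 5, 6, 8}. A clique must lie in a single bag of any decomposition, so no decomposition can have width below 4. The upper and lower bounds meet at 4, so that is the treewidth.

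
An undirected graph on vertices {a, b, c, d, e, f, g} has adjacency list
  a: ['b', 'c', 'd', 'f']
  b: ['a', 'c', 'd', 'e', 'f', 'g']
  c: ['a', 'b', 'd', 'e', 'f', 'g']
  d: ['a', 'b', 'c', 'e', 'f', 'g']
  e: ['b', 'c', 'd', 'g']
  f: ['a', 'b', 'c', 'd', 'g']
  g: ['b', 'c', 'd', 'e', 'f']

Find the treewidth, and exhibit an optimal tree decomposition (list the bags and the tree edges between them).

The largest bag has 5 vertices, giving width 4; this decomposition certifies tw(G) ≤ 4. For the lower bound, the 5 vertices {b, c, d, e, g} are pairwise adjacent, and any tree decomposition puts a clique entirely inside one bag — forcing width ≥ 4. Combining the bounds, tw(G) = 4.

Treewidth 4.
One such decomposition:
Bags: B1 = {a, b, c, d, f}  B2 = {b, c, d, f, g}  B3 = {b, c, d, e, g}
Tree: B1–B2, B2–B3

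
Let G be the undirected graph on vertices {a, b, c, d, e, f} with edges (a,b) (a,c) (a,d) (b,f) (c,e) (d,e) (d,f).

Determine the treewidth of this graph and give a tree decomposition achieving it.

The largest bag has 3 vertices, giving width 2; this decomposition certifies tw(G) ≤ 2. For the lower bound, G contains the cycle e–c–a–d–e, so G is not a forest; only forests have treewidth ≤ 1, hence tw(G) ≥ 2. Combining the bounds, tw(G) = 2.

Treewidth 2.
One optimal decomposition is:
Bags: B1 = {c, d, e}  B2 = {a, c, d}  B3 = {a, d, f}  B4 = {a, b, f}
Tree: B1–B2, B2–B3, B3–B4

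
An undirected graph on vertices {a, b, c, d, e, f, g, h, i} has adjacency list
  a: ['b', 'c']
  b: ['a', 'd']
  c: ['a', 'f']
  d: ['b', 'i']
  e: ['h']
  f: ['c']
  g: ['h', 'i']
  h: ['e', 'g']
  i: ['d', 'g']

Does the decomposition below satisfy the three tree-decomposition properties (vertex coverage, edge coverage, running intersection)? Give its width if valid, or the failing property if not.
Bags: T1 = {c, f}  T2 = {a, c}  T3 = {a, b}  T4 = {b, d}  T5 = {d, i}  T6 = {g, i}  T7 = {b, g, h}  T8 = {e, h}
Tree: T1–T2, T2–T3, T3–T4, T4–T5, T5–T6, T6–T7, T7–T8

No — bags containing vertex b are not connected in the tree.

A tree decomposition must satisfy three properties: every vertex lies in some bag; for every edge, both endpoints lie together in some bag; and for every vertex, the bags containing it form a connected subtree. Here bags containing vertex b are not connected in the tree, so the decomposition is invalid.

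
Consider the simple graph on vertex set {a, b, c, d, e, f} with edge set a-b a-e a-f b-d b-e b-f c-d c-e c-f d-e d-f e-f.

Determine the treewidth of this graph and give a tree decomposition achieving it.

Treewidth 3.
Bags: B1 = {b, d, e, f}  B2 = {a, b, e, f}  B3 = {c, d, e, f}
Tree: B1–B2, B1–B3

Every bag has size at most 4, so the width is 4 − 1 = 3 and tw(G) ≤ 3. On the other hand G contains the 4-clique {c, d, e, f}. A clique must lie in a single bag of any decomposition, so no decomposition can have width below 3. Therefore the treewidth is 3.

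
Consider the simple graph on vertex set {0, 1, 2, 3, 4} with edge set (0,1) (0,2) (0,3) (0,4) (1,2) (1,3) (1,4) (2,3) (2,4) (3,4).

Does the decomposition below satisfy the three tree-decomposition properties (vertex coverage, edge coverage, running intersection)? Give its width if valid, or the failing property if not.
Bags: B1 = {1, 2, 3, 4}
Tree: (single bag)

A tree decomposition must satisfy three properties: every vertex lies in some bag; for every edge, both endpoints lie together in some bag; and for every vertex, the bags containing it form a connected subtree. Here vertex 0 appears in no bag, so the decomposition is invalid.

No — vertex 0 appears in no bag.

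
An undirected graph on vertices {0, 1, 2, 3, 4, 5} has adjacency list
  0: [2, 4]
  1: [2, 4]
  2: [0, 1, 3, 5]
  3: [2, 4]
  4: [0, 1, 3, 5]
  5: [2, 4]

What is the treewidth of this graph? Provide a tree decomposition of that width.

Every bag has size at most 3, so the width is 3 − 1 = 2 and tw(G) ≤ 2. Since 4–0–2–5–4 is a cycle in G, G is not acyclic. Forests are exactly the graphs of treewidth ≤ 1, so tw(G) ≥ 2. Combining the bounds, tw(G) = 2.

Treewidth 2.
One optimal decomposition is:
Bags: B1 = {0, 2, 4}  B2 = {2, 4, 5}  B3 = {1, 2, 4}  B4 = {2, 3, 4}
Tree: B1–B2, B2–B3, B3–B4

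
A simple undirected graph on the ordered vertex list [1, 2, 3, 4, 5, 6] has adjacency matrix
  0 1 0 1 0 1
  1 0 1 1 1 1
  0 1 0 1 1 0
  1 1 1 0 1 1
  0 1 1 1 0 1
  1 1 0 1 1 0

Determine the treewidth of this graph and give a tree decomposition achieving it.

Each bag holds 4 vertices, so the decomposition has width 3, which upper-bounds the treewidth. For the lower bound, the 4 vertices {1, 2, 4, 6} are pairwise adjacent, and any tree decomposition puts a clique entirely inside one bag — forcing width ≥ 3. Combining the bounds, tw(G) = 3.

Treewidth 3.
One optimal decomposition is:
Bags: B1 = {2, 4, 5, 6}  B2 = {1, 2, 4, 6}  B3 = {2, 3, 4, 5}
Tree: B1–B2, B1–B3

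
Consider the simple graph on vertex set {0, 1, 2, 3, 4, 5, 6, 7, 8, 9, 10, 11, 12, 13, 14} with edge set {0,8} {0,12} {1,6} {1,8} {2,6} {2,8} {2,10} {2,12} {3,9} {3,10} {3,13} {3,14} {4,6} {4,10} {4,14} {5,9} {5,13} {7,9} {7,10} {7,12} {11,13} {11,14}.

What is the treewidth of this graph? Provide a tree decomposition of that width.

Treewidth 3.
One such decomposition:
Bags: B1 = {0, 1, 8, 12}  B2 = {1, 2, 8, 12}  B3 = {1, 2, 6, 12}  B4 = {2, 6, 7, 12}  B5 = {2, 6, 7, 10}  B6 = {4, 6, 7, 10}  B7 = {4, 7, 9, 10}  B8 = {3, 4, 9, 10}  B9 = {3, 4, 9, 14}  B10 = {3, 5, 9, 14}  B11 = {3, 5, 13, 14}  B12 = {5, 11, 13, 14}
Tree: B1–B2, B2–B3, B3–B4, B4–B5, B5–B6, B6–B7, B7–B8, B8–B9, B9–B10, B10–B11, B11–B12

Each bag holds 4 vertices, so the decomposition has width 3, which upper-bounds the treewidth. For the lower bound: the 4 vertex sets {0,1,8}, {12}, {2}, {4,6,7,10} are disjoint, each induces a connected subgraph, and every pair is joined by at least one edge of G. Contracting each set to a single vertex therefore yields K_{4} as a minor, and since treewidth is minor-monotone, tw(G) ≥ tw(K_{4}) = 3. Combining the bounds, tw(G) = 3.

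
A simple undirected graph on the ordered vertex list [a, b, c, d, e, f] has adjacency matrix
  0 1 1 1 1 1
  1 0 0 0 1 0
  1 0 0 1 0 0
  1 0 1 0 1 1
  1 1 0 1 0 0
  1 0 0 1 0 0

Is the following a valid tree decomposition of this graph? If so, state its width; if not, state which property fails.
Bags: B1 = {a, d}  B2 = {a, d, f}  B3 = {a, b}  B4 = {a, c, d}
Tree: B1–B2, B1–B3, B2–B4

A tree decomposition must satisfy three properties: every vertex lies in some bag; for every edge, both endpoints lie together in some bag; and for every vertex, the bags containing it form a connected subtree. Here vertex e appears in no bag, so the decomposition is invalid.

No — vertex e appears in no bag.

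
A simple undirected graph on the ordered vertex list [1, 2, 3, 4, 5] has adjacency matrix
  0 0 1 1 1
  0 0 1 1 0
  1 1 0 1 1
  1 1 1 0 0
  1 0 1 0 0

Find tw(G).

A width-2 tree decomposition is:
Bags: B1 = {1, 3, 4}  B2 = {2, 3, 4}  B3 = {1, 3, 5}
Tree: B1–B2, B1–B3
The largest bag has 3 vertices, giving width 2; this decomposition certifies tw(G) ≤ 2. On the other hand G contains the 3-clique {1, 3, 4}. A clique must lie in a single bag of any decomposition, so no decomposition can have width below 2. Combining the bounds, tw(G) = 2.

2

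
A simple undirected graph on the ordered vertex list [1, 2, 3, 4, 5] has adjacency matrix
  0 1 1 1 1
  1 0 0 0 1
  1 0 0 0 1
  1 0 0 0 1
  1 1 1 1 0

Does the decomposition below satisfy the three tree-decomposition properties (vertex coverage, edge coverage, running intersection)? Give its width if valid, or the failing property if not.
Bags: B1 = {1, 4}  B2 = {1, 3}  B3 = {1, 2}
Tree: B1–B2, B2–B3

No — vertex 5 appears in no bag.

A tree decomposition must satisfy three properties: every vertex lies in some bag; for every edge, both endpoints lie together in some bag; and for every vertex, the bags containing it form a connected subtree. Here vertex 5 appears in no bag, so the decomposition is invalid.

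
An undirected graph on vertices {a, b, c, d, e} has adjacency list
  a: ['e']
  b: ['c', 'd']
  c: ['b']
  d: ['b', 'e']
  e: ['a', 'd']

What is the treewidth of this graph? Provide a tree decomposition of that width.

Treewidth 1.
One such decomposition:
Bags: B1 = {b, c}  B2 = {b, d}  B3 = {d, e}  B4 = {a, e}
Tree: B1–B2, B2–B3, B3–B4

Every bag has size at most 2, so the width is 2 − 1 = 1 and tw(G) ≤ 1. G has an edge, so its treewidth is at least 1. Therefore the treewidth is 1.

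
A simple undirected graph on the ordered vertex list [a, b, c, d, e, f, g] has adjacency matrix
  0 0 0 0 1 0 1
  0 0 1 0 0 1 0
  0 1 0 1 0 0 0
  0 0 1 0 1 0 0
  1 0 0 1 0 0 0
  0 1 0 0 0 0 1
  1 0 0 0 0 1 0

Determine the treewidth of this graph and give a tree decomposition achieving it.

The largest bag has 3 vertices, giving width 2; this decomposition certifies tw(G) ≤ 2. Since g–a–e–d–c–b–f–g is a cycle in G, G is not acyclic. Forests are exactly the graphs of treewidth ≤ 1, so tw(G) ≥ 2. Therefore the treewidth is 2.

Treewidth 2.
One such decomposition:
Bags: B1 = {a, e, g}  B2 = {d, e, g}  B3 = {c, d, g}  B4 = {b, c, g}  B5 = {b, f, g}
Tree: B1–B2, B2–B3, B3–B4, B4–B5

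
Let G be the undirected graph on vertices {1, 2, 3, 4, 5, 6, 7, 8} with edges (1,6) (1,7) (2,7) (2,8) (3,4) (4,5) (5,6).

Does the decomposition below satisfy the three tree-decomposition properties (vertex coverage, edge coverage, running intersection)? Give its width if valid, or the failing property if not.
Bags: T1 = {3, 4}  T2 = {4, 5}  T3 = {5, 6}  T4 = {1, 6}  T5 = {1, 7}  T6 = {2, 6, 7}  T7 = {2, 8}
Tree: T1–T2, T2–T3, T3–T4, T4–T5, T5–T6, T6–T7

No — bags containing vertex 6 are not connected in the tree.

A tree decomposition must satisfy three properties: every vertex lies in some bag; for every edge, both endpoints lie together in some bag; and for every vertex, the bags containing it form a connected subtree. Here bags containing vertex 6 are not connected in the tree, so the decomposition is invalid.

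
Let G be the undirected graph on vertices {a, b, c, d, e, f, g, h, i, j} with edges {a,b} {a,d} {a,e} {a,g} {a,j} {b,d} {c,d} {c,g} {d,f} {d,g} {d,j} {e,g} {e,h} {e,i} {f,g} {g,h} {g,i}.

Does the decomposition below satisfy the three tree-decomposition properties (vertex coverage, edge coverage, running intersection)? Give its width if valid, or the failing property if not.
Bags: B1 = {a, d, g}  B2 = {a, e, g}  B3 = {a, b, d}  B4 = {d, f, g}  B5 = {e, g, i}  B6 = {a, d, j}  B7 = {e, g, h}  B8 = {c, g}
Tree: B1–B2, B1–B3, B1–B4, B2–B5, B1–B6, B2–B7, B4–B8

A tree decomposition must satisfy three properties: every vertex lies in some bag; for every edge, both endpoints lie together in some bag; and for every vertex, the bags containing it form a connected subtree. Here edge (d,c) lies in no bag, so the decomposition is invalid.

No — edge (d,c) lies in no bag.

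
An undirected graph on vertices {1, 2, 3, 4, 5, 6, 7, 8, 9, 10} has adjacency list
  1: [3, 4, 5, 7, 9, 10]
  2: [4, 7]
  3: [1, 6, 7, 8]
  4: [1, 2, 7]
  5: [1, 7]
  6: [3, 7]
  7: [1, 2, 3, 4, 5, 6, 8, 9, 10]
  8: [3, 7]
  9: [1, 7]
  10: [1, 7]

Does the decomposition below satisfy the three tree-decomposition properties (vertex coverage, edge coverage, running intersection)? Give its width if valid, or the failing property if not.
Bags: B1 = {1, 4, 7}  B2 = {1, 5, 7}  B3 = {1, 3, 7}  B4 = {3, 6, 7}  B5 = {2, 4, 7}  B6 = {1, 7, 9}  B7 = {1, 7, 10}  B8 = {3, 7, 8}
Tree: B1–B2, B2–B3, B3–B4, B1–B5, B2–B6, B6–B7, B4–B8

Checking the three conditions: (i) the bags cover all of {1, 2, 3, 4, 5, 6, 7, 8, 9, 10}; (ii) for each edge, some bag contains both endpoints; (iii) the bags containing any fixed vertex form a subtree. All hold, so the decomposition is valid with width 3 − 1 = 2.

Yes; width 2.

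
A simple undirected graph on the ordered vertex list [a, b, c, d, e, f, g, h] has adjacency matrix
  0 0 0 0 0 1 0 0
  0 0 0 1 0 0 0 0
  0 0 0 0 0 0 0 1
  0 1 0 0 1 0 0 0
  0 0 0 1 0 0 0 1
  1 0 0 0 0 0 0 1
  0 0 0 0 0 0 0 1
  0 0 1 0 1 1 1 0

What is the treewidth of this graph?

A width-1 tree decomposition is:
Bags: B1 = {f, h}  B2 = {e, h}  B3 = {g, h}  B4 = {d, e}  B5 = {a, f}  B6 = {b, d}  B7 = {c, h}
Tree: B1–B2, B1–B3, B2–B4, B1–B5, B4–B6, B2–B7
Every bag has size at most 2, so the width is 2 − 1 = 1 and tw(G) ≤ 1. G has an edge, so its treewidth is at least 1. The upper and lower bounds meet at 1, so that is the treewidth.

1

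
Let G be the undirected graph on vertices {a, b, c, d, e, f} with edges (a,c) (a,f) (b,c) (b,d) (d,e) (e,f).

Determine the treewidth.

2

A width-2 tree decomposition is:
Bags: B1 = {b, d, e}  B2 = {b, e, f}  B3 = {a, b, f}  B4 = {a, b, c}
Tree: B1–B2, B2–B3, B3–B4
Each bag holds 3 vertices, so the decomposition has width 2, which upper-bounds the treewidth. For the lower bound, G contains the cycle b–d–e–f–a–c–b, so G is not a forest; only forests have treewidth ≤ 1, hence tw(G) ≥ 2. Combining the bounds, tw(G) = 2.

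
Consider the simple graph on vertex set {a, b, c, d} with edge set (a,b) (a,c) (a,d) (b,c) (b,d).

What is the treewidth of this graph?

2

A width-2 tree decomposition is:
Bags: B1 = {a, b, d}  B2 = {a, b, c}
Tree: B1–B2
Each bag holds 3 vertices, so the decomposition has width 2, which upper-bounds the treewidth. Conversely, {a, b, d} is a clique of size 3, and the vertices of any clique must share a bag in every tree decomposition; so some bag has ≥ 3 vertices and tw(G) ≥ 2. Combining the bounds, tw(G) = 2.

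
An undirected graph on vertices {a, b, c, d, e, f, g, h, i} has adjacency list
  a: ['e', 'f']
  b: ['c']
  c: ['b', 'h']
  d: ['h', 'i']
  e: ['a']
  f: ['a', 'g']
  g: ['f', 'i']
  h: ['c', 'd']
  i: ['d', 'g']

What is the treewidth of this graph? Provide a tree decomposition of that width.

Treewidth 1.
One optimal decomposition is:
Bags: B1 = {a, e}  B2 = {a, f}  B3 = {f, g}  B4 = {g, i}  B5 = {d, i}  B6 = {d, h}  B7 = {c, h}  B8 = {b, c}
Tree: B1–B2, B2–B3, B3–B4, B4–B5, B5–B6, B6–B7, B7–B8

Each bag holds 2 vertices, so the decomposition has width 1, which upper-bounds the treewidth. Since G has at least one edge (e.g. e–a), it is not an edgeless graph, so tw(G) ≥ 1. Therefore the treewidth is 1.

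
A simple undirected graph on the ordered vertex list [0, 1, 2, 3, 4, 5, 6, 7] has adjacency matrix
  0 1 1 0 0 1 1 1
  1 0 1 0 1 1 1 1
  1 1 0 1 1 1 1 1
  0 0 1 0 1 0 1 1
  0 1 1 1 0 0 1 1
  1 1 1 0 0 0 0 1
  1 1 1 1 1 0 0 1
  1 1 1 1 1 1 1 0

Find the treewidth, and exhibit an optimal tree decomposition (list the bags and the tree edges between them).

Each bag holds 5 vertices, so the decomposition has width 4, which upper-bounds the treewidth. For the lower bound, the 5 vertices {0, 1, 2, 5, 7} are pairwise adjacent, and any tree decomposition puts a clique entirely inside one bag — forcing width ≥ 4. Hence tw(G) = 4 exactly.

Treewidth 4.
One such decomposition:
Bags: B1 = {1, 2, 4, 6, 7}  B2 = {0, 1, 2, 6, 7}  B3 = {0, 1, 2, 5, 7}  B4 = {2, 3, 4, 6, 7}
Tree: B1–B2, B2–B3, B1–B4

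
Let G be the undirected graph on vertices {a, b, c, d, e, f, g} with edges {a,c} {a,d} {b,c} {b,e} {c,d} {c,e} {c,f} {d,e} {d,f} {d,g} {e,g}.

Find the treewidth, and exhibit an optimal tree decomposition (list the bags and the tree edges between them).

Treewidth 2.
Bags: B1 = {c, d, e}  B2 = {c, d, f}  B3 = {a, c, d}  B4 = {b, c, e}  B5 = {d, e, g}
Tree: B1–B2, B1–B3, B1–B4, B1–B5

The largest bag has 3 vertices, giving width 2; this decomposition certifies tw(G) ≤ 2. For the lower bound, the 3 vertices {d, e, g} are pairwise adjacent, and any tree decomposition puts a clique entirely inside one bag — forcing width ≥ 2. Combining the bounds, tw(G) = 2.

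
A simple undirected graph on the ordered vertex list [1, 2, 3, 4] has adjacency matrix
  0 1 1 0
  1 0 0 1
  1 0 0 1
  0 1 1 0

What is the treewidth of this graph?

2

A width-2 tree decomposition is:
Bags: B1 = {1, 2, 4}  B2 = {1, 3, 4}
Tree: B1–B2
Every bag has size at most 3, so the width is 3 − 1 = 2 and tw(G) ≤ 2. Since 1–2–4–3–1 is a cycle in G, G is not acyclic. Forests are exactly the graphs of treewidth ≤ 1, so tw(G) ≥ 2. The upper and lower bounds meet at 2, so that is the treewidth.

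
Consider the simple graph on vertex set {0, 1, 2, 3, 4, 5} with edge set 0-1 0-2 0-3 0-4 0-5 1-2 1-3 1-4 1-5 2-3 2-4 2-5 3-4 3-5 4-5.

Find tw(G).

5

A width-5 tree decomposition is:
Bags: B1 = {0, 1, 2, 3, 4, 5}
Tree: (single bag)
With just one bag of size 6, the width is 6 − 1 = 5, so tw(G) ≤ 5. On the other hand G contains the 6-clique {0, 1, 2, 3, 4, 5}. A clique must lie in a single bag of any decomposition, so no decomposition can have width below 5. Therefore the treewidth is 5.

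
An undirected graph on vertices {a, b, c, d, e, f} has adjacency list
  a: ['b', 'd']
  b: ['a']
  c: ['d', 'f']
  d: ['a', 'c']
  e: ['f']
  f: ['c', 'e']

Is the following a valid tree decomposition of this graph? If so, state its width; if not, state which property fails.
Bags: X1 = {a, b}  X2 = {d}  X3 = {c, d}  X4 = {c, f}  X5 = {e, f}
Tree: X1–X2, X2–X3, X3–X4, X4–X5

No — edge (a,d) lies in no bag.

A tree decomposition must satisfy three properties: every vertex lies in some bag; for every edge, both endpoints lie together in some bag; and for every vertex, the bags containing it form a connected subtree. Here edge (a,d) lies in no bag, so the decomposition is invalid.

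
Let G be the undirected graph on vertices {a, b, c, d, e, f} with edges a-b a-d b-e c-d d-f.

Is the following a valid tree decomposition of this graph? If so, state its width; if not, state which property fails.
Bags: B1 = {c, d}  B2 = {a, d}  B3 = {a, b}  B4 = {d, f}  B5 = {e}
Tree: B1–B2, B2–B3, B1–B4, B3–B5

A tree decomposition must satisfy three properties: every vertex lies in some bag; for every edge, both endpoints lie together in some bag; and for every vertex, the bags containing it form a connected subtree. Here edge (b,e) lies in no bag, so the decomposition is invalid.

No — edge (b,e) lies in no bag.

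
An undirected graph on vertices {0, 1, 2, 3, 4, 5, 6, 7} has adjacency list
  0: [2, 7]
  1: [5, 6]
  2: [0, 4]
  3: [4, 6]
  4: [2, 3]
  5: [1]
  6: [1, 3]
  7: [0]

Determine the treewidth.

A width-1 tree decomposition is:
Bags: B1 = {1, 5}  B2 = {1, 6}  B3 = {3, 6}  B4 = {3, 4}  B5 = {2, 4}  B6 = {0, 2}  B7 = {0, 7}
Tree: B1–B2, B2–B3, B3–B4, B4–B5, B5–B6, B6–B7
Every bag has size at most 2, so the width is 2 − 1 = 1 and tw(G) ≤ 1. G has an edge, so its treewidth is at least 1. Therefore the treewidth is 1.

1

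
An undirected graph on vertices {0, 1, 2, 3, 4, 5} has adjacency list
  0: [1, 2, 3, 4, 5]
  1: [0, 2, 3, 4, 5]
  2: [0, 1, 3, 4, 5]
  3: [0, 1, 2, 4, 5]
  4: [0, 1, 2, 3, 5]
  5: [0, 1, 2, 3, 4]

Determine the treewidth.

A width-5 tree decomposition is:
Bags: B1 = {0, 1, 2, 3, 4, 5}
Tree: (single bag)
With just one bag of size 6, the width is 6 − 1 = 5, so tw(G) ≤ 5. On the other hand G contains the 6-clique {0, 1, 2, 3, 4, 5}. A clique must lie in a single bag of any decomposition, so no decomposition can have width below 5. Therefore the treewidth is 5.

5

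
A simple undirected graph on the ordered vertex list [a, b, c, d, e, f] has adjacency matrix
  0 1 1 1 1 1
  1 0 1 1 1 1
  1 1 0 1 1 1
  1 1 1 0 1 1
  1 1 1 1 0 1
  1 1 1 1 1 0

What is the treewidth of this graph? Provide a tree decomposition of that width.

Treewidth 5.
One optimal decomposition is:
Bags: B1 = {a, b, c, d, e, f}
Tree: (single bag)

A single bag containing all 6 vertices is trivially a valid decomposition of width 5. On the other hand G contains the 6-clique {a, b, c, d, e, f}. A clique must lie in a single bag of any decomposition, so no decomposition can have width below 5. Combining the bounds, tw(G) = 5.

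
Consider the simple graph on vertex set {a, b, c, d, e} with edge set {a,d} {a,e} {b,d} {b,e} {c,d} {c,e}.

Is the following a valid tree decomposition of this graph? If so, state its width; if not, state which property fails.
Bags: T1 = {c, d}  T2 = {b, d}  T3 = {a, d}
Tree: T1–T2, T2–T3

No — vertex e appears in no bag.

A tree decomposition must satisfy three properties: every vertex lies in some bag; for every edge, both endpoints lie together in some bag; and for every vertex, the bags containing it form a connected subtree. Here vertex e appears in no bag, so the decomposition is invalid.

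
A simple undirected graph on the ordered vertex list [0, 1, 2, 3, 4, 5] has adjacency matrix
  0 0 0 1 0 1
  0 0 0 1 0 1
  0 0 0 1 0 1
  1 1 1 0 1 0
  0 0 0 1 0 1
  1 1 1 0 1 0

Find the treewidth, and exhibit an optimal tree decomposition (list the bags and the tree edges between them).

Treewidth 2.
One optimal decomposition is:
Bags: B1 = {0, 3, 5}  B2 = {3, 4, 5}  B3 = {1, 3, 5}  B4 = {2, 3, 5}
Tree: B1–B2, B2–B3, B3–B4

Each bag holds 3 vertices, so the decomposition has width 2, which upper-bounds the treewidth. Since 3–0–5–4–3 is a cycle in G, G is not acyclic. Forests are exactly the graphs of treewidth ≤ 1, so tw(G) ≥ 2. Combining the bounds, tw(G) = 2.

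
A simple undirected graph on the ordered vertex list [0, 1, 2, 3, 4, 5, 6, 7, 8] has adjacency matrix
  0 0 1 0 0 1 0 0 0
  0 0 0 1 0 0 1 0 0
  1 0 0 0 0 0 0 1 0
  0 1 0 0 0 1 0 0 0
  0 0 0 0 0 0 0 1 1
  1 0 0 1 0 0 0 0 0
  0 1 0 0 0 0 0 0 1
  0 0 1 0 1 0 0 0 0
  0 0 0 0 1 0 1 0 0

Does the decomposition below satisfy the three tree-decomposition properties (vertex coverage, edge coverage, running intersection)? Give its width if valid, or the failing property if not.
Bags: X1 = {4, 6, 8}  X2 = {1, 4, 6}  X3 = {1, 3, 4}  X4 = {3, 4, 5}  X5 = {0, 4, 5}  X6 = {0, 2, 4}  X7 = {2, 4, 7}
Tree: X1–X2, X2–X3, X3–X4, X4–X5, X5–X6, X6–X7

Checking the three conditions: (i) the bags cover all of {0, 1, 2, 3, 4, 5, 6, 7, 8}; (ii) for each edge, some bag contains both endpoints; (iii) the bags containing any fixed vertex form a subtree. All hold, so the decomposition is valid with width 3 − 1 = 2.

Yes; width 2.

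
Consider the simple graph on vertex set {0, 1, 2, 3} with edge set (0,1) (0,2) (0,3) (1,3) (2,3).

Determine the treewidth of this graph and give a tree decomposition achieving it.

Every bag has size at most 3, so the width is 3 − 1 = 2 and tw(G) ≤ 2. Conversely, {0, 1, 3} is a clique of size 3, and the vertices of any clique must share a bag in every tree decomposition; so some bag has ≥ 3 vertices and tw(G) ≥ 2. Therefore the treewidth is 2.

Treewidth 2.
One optimal decomposition is:
Bags: B1 = {0, 2, 3}  B2 = {0, 1, 3}
Tree: B1–B2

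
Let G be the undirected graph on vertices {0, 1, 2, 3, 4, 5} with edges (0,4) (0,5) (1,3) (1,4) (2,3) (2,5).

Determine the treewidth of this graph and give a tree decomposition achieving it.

Treewidth 2.
Bags: B1 = {1, 2, 3}  B2 = {1, 2, 4}  B3 = {0, 2, 4}  B4 = {0, 2, 5}
Tree: B1–B2, B2–B3, B3–B4

Each bag holds 3 vertices, so the decomposition has width 2, which upper-bounds the treewidth. For the lower bound, G contains the cycle 2–3–1–4–0–5–2, so G is not a forest; only forests have treewidth ≤ 1, hence tw(G) ≥ 2. Therefore the treewidth is 2.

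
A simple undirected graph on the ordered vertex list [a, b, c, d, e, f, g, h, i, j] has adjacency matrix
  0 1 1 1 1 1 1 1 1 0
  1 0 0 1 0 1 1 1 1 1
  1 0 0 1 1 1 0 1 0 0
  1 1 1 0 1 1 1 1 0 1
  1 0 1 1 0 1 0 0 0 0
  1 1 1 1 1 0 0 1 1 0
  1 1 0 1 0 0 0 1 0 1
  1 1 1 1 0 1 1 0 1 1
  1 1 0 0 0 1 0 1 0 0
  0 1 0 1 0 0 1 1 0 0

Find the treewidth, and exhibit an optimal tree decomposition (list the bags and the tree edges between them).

The largest bag has 5 vertices, giving width 4; this decomposition certifies tw(G) ≤ 4. On the other hand G contains the 5-clique {a, c, d, e, f}. A clique must lie in a single bag of any decomposition, so no decomposition can have width below 4. The upper and lower bounds meet at 4, so that is the treewidth.

Treewidth 4.
One such decomposition:
Bags: B1 = {a, b, d, g, h}  B2 = {b, d, g, h, j}  B3 = {a, b, d, f, h}  B4 = {a, c, d, f, h}  B5 = {a, b, f, h, i}  B6 = {a, c, d, e, f}
Tree: B1–B2, B1–B3, B3–B4, B3–B5, B4–B6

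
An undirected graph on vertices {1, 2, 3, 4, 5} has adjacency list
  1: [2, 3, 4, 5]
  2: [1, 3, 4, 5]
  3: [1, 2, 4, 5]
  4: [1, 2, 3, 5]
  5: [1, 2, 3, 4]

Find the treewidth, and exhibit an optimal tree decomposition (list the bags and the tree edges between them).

Treewidth 4.
One such decomposition:
Bags: B1 = {1, 2, 3, 4, 5}
Tree: (single bag)

A single bag containing all 5 vertices is trivially a valid decomposition of width 4. For the lower bound, the 5 vertices {1, 2, 3, 4, 5} are pairwise adjacent, and any tree decomposition puts a clique entirely inside one bag — forcing width ≥ 4. The upper and lower bounds meet at 4, so that is the treewidth.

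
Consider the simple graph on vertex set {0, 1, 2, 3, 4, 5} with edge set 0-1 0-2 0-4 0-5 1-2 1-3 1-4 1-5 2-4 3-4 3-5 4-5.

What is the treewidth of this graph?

A width-3 tree decomposition is:
Bags: B1 = {0, 1, 2, 4}  B2 = {0, 1, 4, 5}  B3 = {1, 3, 4, 5}
Tree: B1–B2, B2–B3
The largest bag has 4 vertices, giving width 3; this decomposition certifies tw(G) ≤ 3. Conversely, {0, 1, 2, 4} is a clique of size 4, and the vertices of any clique must share a bag in every tree decomposition; so some bag has ≥ 4 vertices and tw(G) ≥ 3. Hence tw(G) = 3 exactly.

3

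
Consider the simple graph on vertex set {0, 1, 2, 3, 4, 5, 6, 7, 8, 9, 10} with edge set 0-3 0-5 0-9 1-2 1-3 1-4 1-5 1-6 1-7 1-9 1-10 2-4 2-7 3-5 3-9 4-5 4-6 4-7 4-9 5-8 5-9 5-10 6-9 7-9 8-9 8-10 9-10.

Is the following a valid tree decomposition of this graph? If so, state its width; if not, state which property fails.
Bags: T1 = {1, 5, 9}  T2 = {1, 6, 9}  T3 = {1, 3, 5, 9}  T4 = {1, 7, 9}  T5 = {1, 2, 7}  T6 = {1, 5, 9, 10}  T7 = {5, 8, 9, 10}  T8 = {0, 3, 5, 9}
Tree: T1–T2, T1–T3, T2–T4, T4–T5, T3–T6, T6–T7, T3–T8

No — vertex 4 appears in no bag.

A tree decomposition must satisfy three properties: every vertex lies in some bag; for every edge, both endpoints lie together in some bag; and for every vertex, the bags containing it form a connected subtree. Here vertex 4 appears in no bag, so the decomposition is invalid.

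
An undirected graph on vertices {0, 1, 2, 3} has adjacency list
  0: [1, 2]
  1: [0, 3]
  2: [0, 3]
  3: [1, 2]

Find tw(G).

A width-2 tree decomposition is:
Bags: B1 = {0, 1, 3}  B2 = {0, 2, 3}
Tree: B1–B2
The largest bag has 3 vertices, giving width 2; this decomposition certifies tw(G) ≤ 2. Since 0–1–3–2–0 is a cycle in G, G is not acyclic. Forests are exactly the graphs of treewidth ≤ 1, so tw(G) ≥ 2. Combining the bounds, tw(G) = 2.

2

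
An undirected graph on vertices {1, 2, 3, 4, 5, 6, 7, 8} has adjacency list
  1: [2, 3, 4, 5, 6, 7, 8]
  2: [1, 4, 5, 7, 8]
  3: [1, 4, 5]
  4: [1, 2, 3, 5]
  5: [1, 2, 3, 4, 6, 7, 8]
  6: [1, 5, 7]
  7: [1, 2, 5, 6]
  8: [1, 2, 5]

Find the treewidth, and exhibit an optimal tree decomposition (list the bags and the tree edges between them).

Treewidth 3.
Bags: B1 = {1, 2, 4, 5}  B2 = {1, 3, 4, 5}  B3 = {1, 2, 5, 7}  B4 = {1, 5, 6, 7}  B5 = {1, 2, 5, 8}
Tree: B1–B2, B1–B3, B3–B4, B1–B5

The largest bag has 4 vertices, giving width 3; this decomposition certifies tw(G) ≤ 3. For the lower bound, the 4 vertices {1, 2, 5, 8} are pairwise adjacent, and any tree decomposition puts a clique entirely inside one bag — forcing width ≥ 3. Combining the bounds, tw(G) = 3.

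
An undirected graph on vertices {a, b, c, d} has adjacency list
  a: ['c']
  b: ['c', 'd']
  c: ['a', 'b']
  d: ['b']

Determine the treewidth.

1

A width-1 tree decomposition is:
Bags: B1 = {b, d}  B2 = {b, c}  B3 = {a, c}
Tree: B1–B2, B2–B3
Each bag holds 2 vertices, so the decomposition has width 1, which upper-bounds the treewidth. G has an edge, so its treewidth is at least 1. Therefore the treewidth is 1.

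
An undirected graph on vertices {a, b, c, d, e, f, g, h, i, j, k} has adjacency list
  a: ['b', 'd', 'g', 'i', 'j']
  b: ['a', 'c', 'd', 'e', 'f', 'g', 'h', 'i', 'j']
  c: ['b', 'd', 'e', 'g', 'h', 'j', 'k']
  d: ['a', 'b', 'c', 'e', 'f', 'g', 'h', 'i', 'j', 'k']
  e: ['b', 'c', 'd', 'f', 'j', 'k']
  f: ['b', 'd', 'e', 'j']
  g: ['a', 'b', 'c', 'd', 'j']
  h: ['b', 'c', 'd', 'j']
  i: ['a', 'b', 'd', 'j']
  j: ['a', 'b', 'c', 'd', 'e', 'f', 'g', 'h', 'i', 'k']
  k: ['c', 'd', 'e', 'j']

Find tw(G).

4

A width-4 tree decomposition is:
Bags: B1 = {b, c, d, e, j}  B2 = {c, d, e, j, k}  B3 = {b, d, e, f, j}  B4 = {b, c, d, g, j}  B5 = {b, c, d, h, j}  B6 = {a, b, d, g, j}  B7 = {a, b, d, i, j}
Tree: B1–B2, B1–B3, B1–B4, B4–B5, B4–B6, B6–B7
The largest bag has 5 vertices, giving width 4; this decomposition certifies tw(G) ≤ 4. Conversely, {c, d, e, j, k} is a clique of size 5, and the vertices of any clique must share a bag in every tree decomposition; so some bag has ≥ 5 vertices and tw(G) ≥ 4. The upper and lower bounds meet at 4, so that is the treewidth.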